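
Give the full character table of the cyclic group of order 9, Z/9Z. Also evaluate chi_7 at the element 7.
Character table of Z/9Z (irreps indexed chi_0,...,chi_8 with chi_k(m) = zeta_9^(k*m), zeta_9 = exp(2*pi*i/9)):
  irrep \ class  {0} (size 1)  {1} (size 1)    {2} (size 1)    {3} (size 1)    {4} (size 1)    {5} (size 1)    {6} (size 1)    {7} (size 1)    {8} (size 1)  
  chi_0          1             1               1               1               1               1               1               1               1             
  chi_1          1             exp(2*I*pi/9)   exp(4*I*pi/9)   exp(2*I*pi/3)   exp(8*I*pi/9)   exp(-8*I*pi/9)  exp(-2*I*pi/3)  exp(-4*I*pi/9)  exp(-2*I*pi/9)
  chi_2          1             exp(4*I*pi/9)   exp(8*I*pi/9)   exp(-2*I*pi/3)  exp(-2*I*pi/9)  exp(2*I*pi/9)   exp(2*I*pi/3)   exp(-8*I*pi/9)  exp(-4*I*pi/9)
  chi_3          1             exp(2*I*pi/3)   exp(-2*I*pi/3)  1               exp(2*I*pi/3)   exp(-2*I*pi/3)  1               exp(2*I*pi/3)   exp(-2*I*pi/3)
  chi_4          1             exp(8*I*pi/9)   exp(-2*I*pi/9)  exp(2*I*pi/3)   exp(-4*I*pi/9)  exp(4*I*pi/9)   exp(-2*I*pi/3)  exp(2*I*pi/9)   exp(-8*I*pi/9)
  chi_5          1             exp(-8*I*pi/9)  exp(2*I*pi/9)   exp(-2*I*pi/3)  exp(4*I*pi/9)   exp(-4*I*pi/9)  exp(2*I*pi/3)   exp(-2*I*pi/9)  exp(8*I*pi/9) 
  chi_6          1             exp(-2*I*pi/3)  exp(2*I*pi/3)   1               exp(-2*I*pi/3)  exp(2*I*pi/3)   1               exp(-2*I*pi/3)  exp(2*I*pi/3) 
  chi_7          1             exp(-4*I*pi/9)  exp(-8*I*pi/9)  exp(2*I*pi/3)   exp(2*I*pi/9)   exp(-2*I*pi/9)  exp(-2*I*pi/3)  exp(8*I*pi/9)   exp(4*I*pi/9) 
  chi_8          1             exp(-2*I*pi/9)  exp(-4*I*pi/9)  exp(-2*I*pi/3)  exp(-8*I*pi/9)  exp(8*I*pi/9)   exp(2*I*pi/3)   exp(4*I*pi/9)   exp(2*I*pi/9) 

Spot check: chi_7(7) = zeta_9^(7*7) = zeta_9^49 = exp(8*I*pi/9).

Why: Z/9Z is abelian, so all 9 irreducible complex representations are 1-dimensional. They are given by chi_k(m) = zeta_9^(k*m) for k = 0,...,8. Row orthogonality: sum_m chi_k(m) conj(chi_l(m)) = 9 * [k = l].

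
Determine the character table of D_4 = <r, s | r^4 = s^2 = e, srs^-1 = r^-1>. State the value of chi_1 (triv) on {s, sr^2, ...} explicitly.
Conjugacy classes: {e} of size 1, {r^2} of size 1, {r^1, r^3} of size 2, {s, sr^2, ...} of size 2, {sr, sr^3, ...} of size 2.
Character table:
  irrep \ class              {e} (size 1)  {r^2} (size 1)  {r^1, r^3} (size 2)  {s, sr^2, ...} (size 2)  {sr, sr^3, ...} (size 2)
  chi_1 (triv)               1             1               1                    1                        1                       
  chi_2 (sign: r->1, s->-1)  1             1               1                    -1                       -1                      
  chi_3 (r->-1, s->1)        1             1               -1                   1                        -1                      
  chi_4 (r->-1, s->-1)       1             1               -1                   -1                       1                       
  chi_5 (2d, j=1)            2             -2              0                    0                        0                       

Spot check: chi_1 (triv) on {s, sr^2, ...} = 1.

D_4 has order 2*4 = 8 with 5 conjugacy classes, hence 5 irreducibles. Sum of squared dims 1 + 1 + 1 + 1 + 4 = 8 = |G|. Linear characters come from the abelianisation; the 2-dimensional irreps have character r^k -> 2*cos(2*pi*j*k/4), reflections -> 0.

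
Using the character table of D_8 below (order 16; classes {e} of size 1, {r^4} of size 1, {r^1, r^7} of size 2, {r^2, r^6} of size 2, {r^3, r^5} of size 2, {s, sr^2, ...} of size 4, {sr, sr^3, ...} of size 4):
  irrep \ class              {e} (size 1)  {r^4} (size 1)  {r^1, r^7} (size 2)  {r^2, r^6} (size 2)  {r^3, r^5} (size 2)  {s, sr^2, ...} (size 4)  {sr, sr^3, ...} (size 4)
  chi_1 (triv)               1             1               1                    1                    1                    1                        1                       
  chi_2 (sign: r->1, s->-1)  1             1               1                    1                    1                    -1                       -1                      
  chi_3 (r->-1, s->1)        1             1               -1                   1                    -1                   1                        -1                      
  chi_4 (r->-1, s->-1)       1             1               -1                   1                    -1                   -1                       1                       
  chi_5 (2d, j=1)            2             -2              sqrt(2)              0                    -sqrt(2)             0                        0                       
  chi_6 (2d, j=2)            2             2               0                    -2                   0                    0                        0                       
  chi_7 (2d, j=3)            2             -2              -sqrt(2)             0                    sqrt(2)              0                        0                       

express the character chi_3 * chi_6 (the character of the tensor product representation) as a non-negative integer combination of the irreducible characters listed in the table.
chi_3 tensor chi_6 = chi_6 (all other irreducibles have multiplicity 0).

Explanation: The character of a tensor product is the pointwise product (chi_3 * chi_6)(C) = chi_3(C) * chi_6(C):
  {e}: (1)*(2), {r^4}: (1)*(2), {r^1, r^7}: (-1)*(0), {r^2, r^6}: (1)*(-2), {r^3, r^5}: (-1)*(0), {s, sr^2, ...}: (1)*(0), {sr, sr^3, ...}: (-1)*(0)
so (chi_3 * chi_6) takes values
  {e} -> 2, {r^4} -> 2, {r^1, r^7} -> 0, {r^2, r^6} -> -2, {r^3, r^5} -> 0, {s, sr^2, ...} -> 0, {sr, sr^3, ...} -> 0.
Now take the inner product of this character with each irreducible chi from the table, <chi_3*chi_6, chi> = (1/16) sum_C |C| (chi_3*chi_6)(C) conj(chi(C)):
  <chi_3*chi_6, chi_1> = (1/16)[1*(2)*conj(1) + 1*(2)*conj(1) + 2*(0)*conj(1) + 2*(-2)*conj(1) + 2*(0)*conj(1) + 4*(0)*conj(1) + 4*(0)*conj(1)]
      = (1/16)[(2) + (2) + (0) + (-4) + (0) + (0) + (0)] = 0/16 = 0
  <chi_3*chi_6, chi_2> = (1/16)[1*(2)*conj(1) + 1*(2)*conj(1) + 2*(0)*conj(1) + 2*(-2)*conj(1) + 2*(0)*conj(1) + 4*(0)*conj(-1) + 4*(0)*conj(-1)]
      = (1/16)[(2) + (2) + (0) + (-4) + (0) + (0) + (0)] = 0/16 = 0
  <chi_3*chi_6, chi_3> = (1/16)[1*(2)*conj(1) + 1*(2)*conj(1) + 2*(0)*conj(-1) + 2*(-2)*conj(1) + 2*(0)*conj(-1) + 4*(0)*conj(1) + 4*(0)*conj(-1)]
      = (1/16)[(2) + (2) + (0) + (-4) + (0) + (0) + (0)] = 0/16 = 0
  <chi_3*chi_6, chi_4> = (1/16)[1*(2)*conj(1) + 1*(2)*conj(1) + 2*(0)*conj(-1) + 2*(-2)*conj(1) + 2*(0)*conj(-1) + 4*(0)*conj(-1) + 4*(0)*conj(1)]
      = (1/16)[(2) + (2) + (0) + (-4) + (0) + (0) + (0)] = 0/16 = 0
  <chi_3*chi_6, chi_5> = (1/16)[1*(2)*conj(2) + 1*(2)*conj(-2) + 2*(0)*conj(sqrt(2)) + 2*(-2)*conj(0) + 2*(0)*conj(-sqrt(2)) + 4*(0)*conj(0) + 4*(0)*conj(0)]
      = (1/16)[(4) + (-4) + (0) + (0) + (0) + (0) + (0)] = 0/16 = 0
  <chi_3*chi_6, chi_6> = (1/16)[1*(2)*conj(2) + 1*(2)*conj(2) + 2*(0)*conj(0) + 2*(-2)*conj(-2) + 2*(0)*conj(0) + 4*(0)*conj(0) + 4*(0)*conj(0)]
      = (1/16)[(4) + (4) + (0) + (8) + (0) + (0) + (0)] = 16/16 = 1
  <chi_3*chi_6, chi_7> = (1/16)[1*(2)*conj(2) + 1*(2)*conj(-2) + 2*(0)*conj(-sqrt(2)) + 2*(-2)*conj(0) + 2*(0)*conj(sqrt(2)) + 4*(0)*conj(0) + 4*(0)*conj(0)]
      = (1/16)[(4) + (-4) + (0) + (0) + (0) + (0) + (0)] = 0/16 = 0
Hence the multiplicities are chi_6: 1. Dimension check: dim(chi_3)*dim(chi_6) = 1*2 = 2 and sum (mult * dim) = 1*2 = 2.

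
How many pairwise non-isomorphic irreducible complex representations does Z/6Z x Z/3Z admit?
18

Solution. The number of irreducible complex representations of a finite group equals its number of conjugacy classes. Z/6Z x Z/3Z is abelian of order 18, so every element is its own conjugacy class: 18 classes, so Z/6Z x Z/3Z (order 18) has exactly 18 irreducible complex representations.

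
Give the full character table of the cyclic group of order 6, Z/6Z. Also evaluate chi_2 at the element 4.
Character table of Z/6Z (irreps indexed chi_0,...,chi_5 with chi_k(m) = zeta_6^(k*m), zeta_6 = exp(2*pi*i/6)):
  irrep \ class  {0} (size 1)  {1} (size 1)    {2} (size 1)    {3} (size 1)  {4} (size 1)    {5} (size 1)  
  chi_0          1             1               1               1             1               1             
  chi_1          1             exp(I*pi/3)     exp(2*I*pi/3)   -1            exp(-2*I*pi/3)  exp(-I*pi/3)  
  chi_2          1             exp(2*I*pi/3)   exp(-2*I*pi/3)  1             exp(2*I*pi/3)   exp(-2*I*pi/3)
  chi_3          1             -1              1               -1            1               -1            
  chi_4          1             exp(-2*I*pi/3)  exp(2*I*pi/3)   1             exp(-2*I*pi/3)  exp(2*I*pi/3) 
  chi_5          1             exp(-I*pi/3)    exp(-2*I*pi/3)  -1            exp(2*I*pi/3)   exp(I*pi/3)   

Spot check: chi_2(4) = zeta_6^(2*4) = zeta_6^8 = exp(2*I*pi/3).

Argument: Z/6Z is abelian, so all 6 irreducible complex representations are 1-dimensional. They are given by chi_k(m) = zeta_6^(k*m) for k = 0,...,5. Row orthogonality: sum_m chi_k(m) conj(chi_l(m)) = 6 * [k = l].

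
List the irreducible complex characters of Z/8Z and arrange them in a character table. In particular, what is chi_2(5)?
Character table of Z/8Z (irreps indexed chi_0,...,chi_7 with chi_k(m) = zeta_8^(k*m), zeta_8 = exp(2*pi*i/8)):
  irrep \ class  {0} (size 1)  {1} (size 1)    {2} (size 1)  {3} (size 1)    {4} (size 1)  {5} (size 1)    {6} (size 1)  {7} (size 1)  
  chi_0          1             1               1             1               1             1               1             1             
  chi_1          1             exp(I*pi/4)     I             exp(3*I*pi/4)   -1            exp(-3*I*pi/4)  -I            exp(-I*pi/4)  
  chi_2          1             I               -1            -I              1             I               -1            -I            
  chi_3          1             exp(3*I*pi/4)   -I            exp(I*pi/4)     -1            exp(-I*pi/4)    I             exp(-3*I*pi/4)
  chi_4          1             -1              1             -1              1             -1              1             -1            
  chi_5          1             exp(-3*I*pi/4)  I             exp(-I*pi/4)    -1            exp(I*pi/4)     -I            exp(3*I*pi/4) 
  chi_6          1             -I              -1            I               1             -I              -1            I             
  chi_7          1             exp(-I*pi/4)    -I            exp(-3*I*pi/4)  -1            exp(3*I*pi/4)   I             exp(I*pi/4)   

Spot check: chi_2(5) = zeta_8^(2*5) = zeta_8^10 = I.

Why: Z/8Z is abelian, so all 8 irreducible complex representations are 1-dimensional. They are given by chi_k(m) = zeta_8^(k*m) for k = 0,...,7. Row orthogonality: sum_m chi_k(m) conj(chi_l(m)) = 8 * [k = l].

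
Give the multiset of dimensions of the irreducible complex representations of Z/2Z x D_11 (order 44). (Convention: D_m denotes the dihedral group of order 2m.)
Dimensions: 1, 1, 1, 1, 2, 2, 2, 2, 2, 2, 2, 2, 2, 2

Derivation: There are 14 irreducibles (= number of conjugacy classes). Their dimensions d_i satisfy sum d_i^2 = |G| = 44: 1 + 1 + 1 + 1 + 4 + 4 + 4 + 4 + 4 + 4 + 4 + 4 + 4 + 4 = 44. (For the product with Z/2Z: each of the 2 1-dim characters of Z/2Z tensors with each irrep of D_11, giving 2 copies of each D_11-dimension.)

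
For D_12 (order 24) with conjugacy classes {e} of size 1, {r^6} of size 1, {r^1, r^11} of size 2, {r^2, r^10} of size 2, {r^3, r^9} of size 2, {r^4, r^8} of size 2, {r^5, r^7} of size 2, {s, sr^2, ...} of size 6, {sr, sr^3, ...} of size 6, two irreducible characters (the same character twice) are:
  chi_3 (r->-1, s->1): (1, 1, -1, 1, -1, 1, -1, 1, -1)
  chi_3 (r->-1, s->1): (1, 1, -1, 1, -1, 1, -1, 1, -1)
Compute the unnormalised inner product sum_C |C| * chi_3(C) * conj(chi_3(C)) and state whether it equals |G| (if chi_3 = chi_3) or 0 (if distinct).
Sum = 24 = |G| = 24; so <chi_3, chi_3> = 1 (norm-1 confirms irreducibility).

Derivation: Compute term by term over conjugacy classes (|C| * chi_3(C) * conj(chi_3(C))):
  1*(1)*conj(1) + 1*(1)*conj(1) + 2*(-1)*conj(-1) + 2*(1)*conj(1) + 2*(-1)*conj(-1) + 2*(1)*conj(1) + 2*(-1)*conj(-1) + 6*(1)*conj(1) + 6*(-1)*conj(-1)
  = (1) + (1) + (2) + (2) + (2) + (2) + (2) + (6) + (6)
  = 24.
Dividing by |G| = 24 gives 24/24 = 1, matching the row-orthogonality relation <chi_3, chi_3> = [chi_3 = chi_3].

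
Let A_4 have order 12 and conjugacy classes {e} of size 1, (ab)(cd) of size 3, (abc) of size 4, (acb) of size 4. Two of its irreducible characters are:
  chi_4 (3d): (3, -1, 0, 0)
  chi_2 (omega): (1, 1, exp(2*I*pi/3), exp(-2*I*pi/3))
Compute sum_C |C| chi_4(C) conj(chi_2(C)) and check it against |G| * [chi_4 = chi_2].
Sum = 0; so <chi_4, chi_2> = 0 (distinct irreducibles are orthogonal).

Derivation: Compute term by term over conjugacy classes (|C| * chi_4(C) * conj(chi_2(C))):
  1*(3)*conj(1) + 3*(-1)*conj(1) + 4*(0)*conj(exp(2*I*pi/3)) + 4*(0)*conj(exp(-2*I*pi/3))
  = (3) + (-3) + (0) + (0)
  = 0.
(Exp terms are combined using exp(i*s)*conj(exp(i*t)) = exp(i*(s-t)), and sums of them are collapsed using the identity that for every m > 1 the m distinct m-th roots of unity sum to 0, e.g. 1 + exp(2*I*pi/3) + exp(-2*I*pi/3) = 0.)
Dividing by |G| = 12 gives 0/12 = 0, matching the row-orthogonality relation <chi_4, chi_2> = [chi_4 = chi_2].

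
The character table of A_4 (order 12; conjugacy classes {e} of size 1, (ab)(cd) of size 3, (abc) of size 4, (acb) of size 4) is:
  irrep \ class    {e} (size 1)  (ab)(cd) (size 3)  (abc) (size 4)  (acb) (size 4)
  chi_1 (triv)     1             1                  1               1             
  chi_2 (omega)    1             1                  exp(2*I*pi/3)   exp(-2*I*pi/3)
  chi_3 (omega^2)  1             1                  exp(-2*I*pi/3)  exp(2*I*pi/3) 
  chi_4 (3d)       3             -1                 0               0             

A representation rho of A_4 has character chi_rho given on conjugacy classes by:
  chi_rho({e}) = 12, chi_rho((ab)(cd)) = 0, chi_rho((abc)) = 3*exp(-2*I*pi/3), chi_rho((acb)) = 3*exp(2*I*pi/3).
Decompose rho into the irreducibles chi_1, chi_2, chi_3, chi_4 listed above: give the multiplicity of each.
Multiplicities: chi_1: 0, chi_2: 0, chi_3: 3, chi_4: 3.

Solution. Use <chi_rho, chi> = (1/|G|) sum_C |C| * chi_rho(C) * conj(chi(C)) with |G| = 12 for each irreducible chi in the table:
  <chi_rho, chi_1> = (1/12)[1*(12)*conj(1) + 3*(0)*conj(1) + 4*(3*exp(-2*I*pi/3))*conj(1) + 4*(3*exp(2*I*pi/3))*conj(1)]
      = (1/12)[(12) + (0) + (12*exp(-2*I*pi/3)) + (12*exp(2*I*pi/3))] = 0/12 = 0
  <chi_rho, chi_2> = (1/12)[1*(12)*conj(1) + 3*(0)*conj(1) + 4*(3*exp(-2*I*pi/3))*conj(exp(2*I*pi/3)) + 4*(3*exp(2*I*pi/3))*conj(exp(-2*I*pi/3))]
      = (1/12)[(12) + (0) + (12*exp(2*I*pi/3)) + (12*exp(-2*I*pi/3))] = 0/12 = 0
  <chi_rho, chi_3> = (1/12)[1*(12)*conj(1) + 3*(0)*conj(1) + 4*(3*exp(-2*I*pi/3))*conj(exp(-2*I*pi/3)) + 4*(3*exp(2*I*pi/3))*conj(exp(2*I*pi/3))]
      = (1/12)[(12) + (0) + (12) + (12)] = 36/12 = 3
  <chi_rho, chi_4> = (1/12)[1*(12)*conj(3) + 3*(0)*conj(-1) + 4*(3*exp(-2*I*pi/3))*conj(0) + 4*(3*exp(2*I*pi/3))*conj(0)]
      = (1/12)[(36) + (0) + (0) + (0)] = 36/12 = 3
(Exp terms are combined using exp(i*s)*conj(exp(i*t)) = exp(i*(s-t)), and sums of them are collapsed using the identity that for every m > 1 the m distinct m-th roots of unity sum to 0, e.g. 1 + exp(2*I*pi/3) + exp(-2*I*pi/3) = 0.)
Dimension check: dim(rho) = sum (mult * dim) = 0*1 + 0*1 + 3*1 + 3*3 = 12 = chi_rho(e) = 12.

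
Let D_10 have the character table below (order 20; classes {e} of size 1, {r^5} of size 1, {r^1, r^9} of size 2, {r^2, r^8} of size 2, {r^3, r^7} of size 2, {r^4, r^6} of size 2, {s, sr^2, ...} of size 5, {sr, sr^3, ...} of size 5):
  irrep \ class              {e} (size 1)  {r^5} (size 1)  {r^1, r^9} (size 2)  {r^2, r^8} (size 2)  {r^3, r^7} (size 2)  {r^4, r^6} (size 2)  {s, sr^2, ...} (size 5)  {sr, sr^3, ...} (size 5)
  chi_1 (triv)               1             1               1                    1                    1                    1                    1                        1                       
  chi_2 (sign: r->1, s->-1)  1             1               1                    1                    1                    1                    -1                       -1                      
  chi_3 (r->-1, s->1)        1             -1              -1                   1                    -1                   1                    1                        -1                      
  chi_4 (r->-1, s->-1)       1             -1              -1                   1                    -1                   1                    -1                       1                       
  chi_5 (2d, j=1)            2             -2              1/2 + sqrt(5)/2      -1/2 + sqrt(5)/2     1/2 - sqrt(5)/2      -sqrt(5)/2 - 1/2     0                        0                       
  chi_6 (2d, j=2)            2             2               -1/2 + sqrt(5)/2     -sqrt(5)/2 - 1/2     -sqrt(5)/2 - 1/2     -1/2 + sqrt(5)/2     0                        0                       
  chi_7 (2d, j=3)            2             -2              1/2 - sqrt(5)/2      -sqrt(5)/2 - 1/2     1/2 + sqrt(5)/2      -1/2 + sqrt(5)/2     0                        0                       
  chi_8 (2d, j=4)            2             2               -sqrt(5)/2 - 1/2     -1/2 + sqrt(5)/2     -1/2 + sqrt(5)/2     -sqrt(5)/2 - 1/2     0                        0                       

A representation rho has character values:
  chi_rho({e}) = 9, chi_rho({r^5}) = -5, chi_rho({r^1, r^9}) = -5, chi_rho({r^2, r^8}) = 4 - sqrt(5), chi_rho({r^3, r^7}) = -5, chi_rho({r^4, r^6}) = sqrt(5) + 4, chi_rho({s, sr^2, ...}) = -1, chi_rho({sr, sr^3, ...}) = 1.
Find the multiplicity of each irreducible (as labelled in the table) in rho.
Multiplicities: chi_1: 0, chi_2: 0, chi_3: 2, chi_4: 3, chi_5: 0, chi_6: 1, chi_7: 1, chi_8: 0.

Argument: Use <chi_rho, chi> = (1/|G|) sum_C |C| * chi_rho(C) * conj(chi(C)) with |G| = 20 for each irreducible chi in the table:
  <chi_rho, chi_1> = (1/20)[1*(9)*conj(1) + 1*(-5)*conj(1) + 2*(-5)*conj(1) + 2*(4 - sqrt(5))*conj(1) + 2*(-5)*conj(1) + 2*(sqrt(5) + 4)*conj(1) + 5*(-1)*conj(1) + 5*(1)*conj(1)]
      = (1/20)[(9) + (-5) + (-10) + (8 - 2*sqrt(5)) + (-10) + (2*sqrt(5) + 8) + (-5) + (5)] = 0/20 = 0
  <chi_rho, chi_2> = (1/20)[1*(9)*conj(1) + 1*(-5)*conj(1) + 2*(-5)*conj(1) + 2*(4 - sqrt(5))*conj(1) + 2*(-5)*conj(1) + 2*(sqrt(5) + 4)*conj(1) + 5*(-1)*conj(-1) + 5*(1)*conj(-1)]
      = (1/20)[(9) + (-5) + (-10) + (8 - 2*sqrt(5)) + (-10) + (2*sqrt(5) + 8) + (5) + (-5)] = 0/20 = 0
  <chi_rho, chi_3> = (1/20)[1*(9)*conj(1) + 1*(-5)*conj(-1) + 2*(-5)*conj(-1) + 2*(4 - sqrt(5))*conj(1) + 2*(-5)*conj(-1) + 2*(sqrt(5) + 4)*conj(1) + 5*(-1)*conj(1) + 5*(1)*conj(-1)]
      = (1/20)[(9) + (5) + (10) + (8 - 2*sqrt(5)) + (10) + (2*sqrt(5) + 8) + (-5) + (-5)] = 40/20 = 2
  <chi_rho, chi_4> = (1/20)[1*(9)*conj(1) + 1*(-5)*conj(-1) + 2*(-5)*conj(-1) + 2*(4 - sqrt(5))*conj(1) + 2*(-5)*conj(-1) + 2*(sqrt(5) + 4)*conj(1) + 5*(-1)*conj(-1) + 5*(1)*conj(1)]
      = (1/20)[(9) + (5) + (10) + (8 - 2*sqrt(5)) + (10) + (2*sqrt(5) + 8) + (5) + (5)] = 60/20 = 3
  <chi_rho, chi_5> = (1/20)[1*(9)*conj(2) + 1*(-5)*conj(-2) + 2*(-5)*conj(1/2 + sqrt(5)/2) + 2*(4 - sqrt(5))*conj(-1/2 + sqrt(5)/2) + 2*(-5)*conj(1/2 - sqrt(5)/2) + 2*(sqrt(5) + 4)*conj(-sqrt(5)/2 - 1/2) + 5*(-1)*conj(0) + 5*(1)*conj(0)]
      = (1/20)[(18) + (10) + (-5*sqrt(5) - 5) + (-9 + 5*sqrt(5)) + (-5 + 5*sqrt(5)) + (-5*sqrt(5) - 9) + (0) + (0)] = 0/20 = 0
  <chi_rho, chi_6> = (1/20)[1*(9)*conj(2) + 1*(-5)*conj(2) + 2*(-5)*conj(-1/2 + sqrt(5)/2) + 2*(4 - sqrt(5))*conj(-sqrt(5)/2 - 1/2) + 2*(-5)*conj(-sqrt(5)/2 - 1/2) + 2*(sqrt(5) + 4)*conj(-1/2 + sqrt(5)/2) + 5*(-1)*conj(0) + 5*(1)*conj(0)]
      = (1/20)[(18) + (-10) + (5 - 5*sqrt(5)) + (1 - 3*sqrt(5)) + (5 + 5*sqrt(5)) + (1 + 3*sqrt(5)) + (0) + (0)] = 20/20 = 1
  <chi_rho, chi_7> = (1/20)[1*(9)*conj(2) + 1*(-5)*conj(-2) + 2*(-5)*conj(1/2 - sqrt(5)/2) + 2*(4 - sqrt(5))*conj(-sqrt(5)/2 - 1/2) + 2*(-5)*conj(1/2 + sqrt(5)/2) + 2*(sqrt(5) + 4)*conj(-1/2 + sqrt(5)/2) + 5*(-1)*conj(0) + 5*(1)*conj(0)]
      = (1/20)[(18) + (10) + (-5 + 5*sqrt(5)) + (1 - 3*sqrt(5)) + (-5*sqrt(5) - 5) + (1 + 3*sqrt(5)) + (0) + (0)] = 20/20 = 1
  <chi_rho, chi_8> = (1/20)[1*(9)*conj(2) + 1*(-5)*conj(2) + 2*(-5)*conj(-sqrt(5)/2 - 1/2) + 2*(4 - sqrt(5))*conj(-1/2 + sqrt(5)/2) + 2*(-5)*conj(-1/2 + sqrt(5)/2) + 2*(sqrt(5) + 4)*conj(-sqrt(5)/2 - 1/2) + 5*(-1)*conj(0) + 5*(1)*conj(0)]
      = (1/20)[(18) + (-10) + (5 + 5*sqrt(5)) + (-9 + 5*sqrt(5)) + (5 - 5*sqrt(5)) + (-5*sqrt(5) - 9) + (0) + (0)] = 0/20 = 0
Dimension check: dim(rho) = sum (mult * dim) = 0*1 + 0*1 + 2*1 + 3*1 + 0*2 + 1*2 + 1*2 + 0*2 = 9 = chi_rho(e) = 9.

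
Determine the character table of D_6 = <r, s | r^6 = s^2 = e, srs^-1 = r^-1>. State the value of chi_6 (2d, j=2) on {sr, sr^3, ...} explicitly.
Conjugacy classes: {e} of size 1, {r^3} of size 1, {r^1, r^5} of size 2, {r^2, r^4} of size 2, {s, sr^2, ...} of size 3, {sr, sr^3, ...} of size 3.
Character table:
  irrep \ class              {e} (size 1)  {r^3} (size 1)  {r^1, r^5} (size 2)  {r^2, r^4} (size 2)  {s, sr^2, ...} (size 3)  {sr, sr^3, ...} (size 3)
  chi_1 (triv)               1             1               1                    1                    1                        1                       
  chi_2 (sign: r->1, s->-1)  1             1               1                    1                    -1                       -1                      
  chi_3 (r->-1, s->1)        1             -1              -1                   1                    1                        -1                      
  chi_4 (r->-1, s->-1)       1             -1              -1                   1                    -1                       1                       
  chi_5 (2d, j=1)            2             -2              1                    -1                   0                        0                       
  chi_6 (2d, j=2)            2             2               -1                   -1                   0                        0                       

Spot check: chi_6 (2d, j=2) on {sr, sr^3, ...} = 0.

Why: D_6 has order 2*6 = 12 with 6 conjugacy classes, hence 6 irreducibles. Sum of squared dims 1 + 1 + 1 + 1 + 4 + 4 = 12 = |G|. Linear characters come from the abelianisation; the 2-dimensional irreps have character r^k -> 2*cos(2*pi*j*k/6), reflections -> 0.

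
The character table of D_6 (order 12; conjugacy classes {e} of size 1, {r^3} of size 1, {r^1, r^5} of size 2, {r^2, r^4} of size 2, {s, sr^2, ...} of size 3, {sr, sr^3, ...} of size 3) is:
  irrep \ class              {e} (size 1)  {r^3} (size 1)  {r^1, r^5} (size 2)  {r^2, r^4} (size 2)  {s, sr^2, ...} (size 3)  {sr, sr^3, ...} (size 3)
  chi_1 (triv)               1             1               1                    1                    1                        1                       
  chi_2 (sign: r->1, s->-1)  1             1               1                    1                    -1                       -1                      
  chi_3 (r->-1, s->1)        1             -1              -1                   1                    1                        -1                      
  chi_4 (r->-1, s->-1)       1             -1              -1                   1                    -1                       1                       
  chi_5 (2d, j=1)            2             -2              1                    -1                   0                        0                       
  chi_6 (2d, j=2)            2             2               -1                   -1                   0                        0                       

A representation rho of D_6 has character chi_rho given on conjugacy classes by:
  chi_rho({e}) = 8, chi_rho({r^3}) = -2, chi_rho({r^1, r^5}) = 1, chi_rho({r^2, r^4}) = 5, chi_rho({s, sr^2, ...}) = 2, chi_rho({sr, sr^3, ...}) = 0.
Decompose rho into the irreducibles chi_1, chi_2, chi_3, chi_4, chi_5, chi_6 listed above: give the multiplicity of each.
Multiplicities: chi_1: 2, chi_2: 1, chi_3: 2, chi_4: 1, chi_5: 1, chi_6: 0.

Proof sketch: Use <chi_rho, chi> = (1/|G|) sum_C |C| * chi_rho(C) * conj(chi(C)) with |G| = 12 for each irreducible chi in the table:
  <chi_rho, chi_1> = (1/12)[1*(8)*conj(1) + 1*(-2)*conj(1) + 2*(1)*conj(1) + 2*(5)*conj(1) + 3*(2)*conj(1) + 3*(0)*conj(1)]
      = (1/12)[(8) + (-2) + (2) + (10) + (6) + (0)] = 24/12 = 2
  <chi_rho, chi_2> = (1/12)[1*(8)*conj(1) + 1*(-2)*conj(1) + 2*(1)*conj(1) + 2*(5)*conj(1) + 3*(2)*conj(-1) + 3*(0)*conj(-1)]
      = (1/12)[(8) + (-2) + (2) + (10) + (-6) + (0)] = 12/12 = 1
  <chi_rho, chi_3> = (1/12)[1*(8)*conj(1) + 1*(-2)*conj(-1) + 2*(1)*conj(-1) + 2*(5)*conj(1) + 3*(2)*conj(1) + 3*(0)*conj(-1)]
      = (1/12)[(8) + (2) + (-2) + (10) + (6) + (0)] = 24/12 = 2
  <chi_rho, chi_4> = (1/12)[1*(8)*conj(1) + 1*(-2)*conj(-1) + 2*(1)*conj(-1) + 2*(5)*conj(1) + 3*(2)*conj(-1) + 3*(0)*conj(1)]
      = (1/12)[(8) + (2) + (-2) + (10) + (-6) + (0)] = 12/12 = 1
  <chi_rho, chi_5> = (1/12)[1*(8)*conj(2) + 1*(-2)*conj(-2) + 2*(1)*conj(1) + 2*(5)*conj(-1) + 3*(2)*conj(0) + 3*(0)*conj(0)]
      = (1/12)[(16) + (4) + (2) + (-10) + (0) + (0)] = 12/12 = 1
  <chi_rho, chi_6> = (1/12)[1*(8)*conj(2) + 1*(-2)*conj(2) + 2*(1)*conj(-1) + 2*(5)*conj(-1) + 3*(2)*conj(0) + 3*(0)*conj(0)]
      = (1/12)[(16) + (-4) + (-2) + (-10) + (0) + (0)] = 0/12 = 0
Dimension check: dim(rho) = sum (mult * dim) = 2*1 + 1*1 + 2*1 + 1*1 + 1*2 + 0*2 = 8 = chi_rho(e) = 8.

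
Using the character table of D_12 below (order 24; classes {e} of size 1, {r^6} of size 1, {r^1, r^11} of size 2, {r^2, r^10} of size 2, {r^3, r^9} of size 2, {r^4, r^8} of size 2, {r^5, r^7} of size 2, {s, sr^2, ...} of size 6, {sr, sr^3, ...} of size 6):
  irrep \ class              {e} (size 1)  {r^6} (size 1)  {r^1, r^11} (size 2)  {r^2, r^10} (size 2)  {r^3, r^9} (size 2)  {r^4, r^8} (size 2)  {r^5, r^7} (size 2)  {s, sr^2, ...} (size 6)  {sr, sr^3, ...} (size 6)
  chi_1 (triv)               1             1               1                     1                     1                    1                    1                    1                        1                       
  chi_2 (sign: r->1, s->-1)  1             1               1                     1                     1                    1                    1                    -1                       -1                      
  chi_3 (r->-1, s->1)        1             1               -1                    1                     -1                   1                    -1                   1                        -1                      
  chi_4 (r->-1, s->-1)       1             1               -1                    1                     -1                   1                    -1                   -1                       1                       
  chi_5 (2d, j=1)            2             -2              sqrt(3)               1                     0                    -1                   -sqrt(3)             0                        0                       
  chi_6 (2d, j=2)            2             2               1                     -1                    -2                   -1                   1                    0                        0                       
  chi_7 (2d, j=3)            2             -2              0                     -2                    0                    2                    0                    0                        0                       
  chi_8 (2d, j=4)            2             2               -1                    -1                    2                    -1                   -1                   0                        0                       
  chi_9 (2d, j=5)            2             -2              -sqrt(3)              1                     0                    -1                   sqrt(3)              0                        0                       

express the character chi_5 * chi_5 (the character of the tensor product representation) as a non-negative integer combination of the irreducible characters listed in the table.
chi_5 tensor chi_5 = chi_1 + chi_2 + chi_6 (all other irreducibles have multiplicity 0).

The character of a tensor product is the pointwise product (chi_5 * chi_5)(C) = chi_5(C) * chi_5(C):
  {e}: (2)*(2), {r^6}: (-2)*(-2), {r^1, r^11}: (sqrt(3))*(sqrt(3)), {r^2, r^10}: (1)*(1), {r^3, r^9}: (0)*(0), {r^4, r^8}: (-1)*(-1), {r^5, r^7}: (-sqrt(3))*(-sqrt(3)), {s, sr^2, ...}: (0)*(0), {sr, sr^3, ...}: (0)*(0)
so (chi_5 * chi_5) takes values
  {e} -> 4, {r^6} -> 4, {r^1, r^11} -> 3, {r^2, r^10} -> 1, {r^3, r^9} -> 0, {r^4, r^8} -> 1, {r^5, r^7} -> 3, {s, sr^2, ...} -> 0, {sr, sr^3, ...} -> 0.
Now take the inner product of this character with each irreducible chi from the table, <chi_5*chi_5, chi> = (1/24) sum_C |C| (chi_5*chi_5)(C) conj(chi(C)):
  <chi_5*chi_5, chi_1> = (1/24)[1*(4)*conj(1) + 1*(4)*conj(1) + 2*(3)*conj(1) + 2*(1)*conj(1) + 2*(0)*conj(1) + 2*(1)*conj(1) + 2*(3)*conj(1) + 6*(0)*conj(1) + 6*(0)*conj(1)]
      = (1/24)[(4) + (4) + (6) + (2) + (0) + (2) + (6) + (0) + (0)] = 24/24 = 1
  <chi_5*chi_5, chi_2> = (1/24)[1*(4)*conj(1) + 1*(4)*conj(1) + 2*(3)*conj(1) + 2*(1)*conj(1) + 2*(0)*conj(1) + 2*(1)*conj(1) + 2*(3)*conj(1) + 6*(0)*conj(-1) + 6*(0)*conj(-1)]
      = (1/24)[(4) + (4) + (6) + (2) + (0) + (2) + (6) + (0) + (0)] = 24/24 = 1
  <chi_5*chi_5, chi_3> = (1/24)[1*(4)*conj(1) + 1*(4)*conj(1) + 2*(3)*conj(-1) + 2*(1)*conj(1) + 2*(0)*conj(-1) + 2*(1)*conj(1) + 2*(3)*conj(-1) + 6*(0)*conj(1) + 6*(0)*conj(-1)]
      = (1/24)[(4) + (4) + (-6) + (2) + (0) + (2) + (-6) + (0) + (0)] = 0/24 = 0
  <chi_5*chi_5, chi_4> = (1/24)[1*(4)*conj(1) + 1*(4)*conj(1) + 2*(3)*conj(-1) + 2*(1)*conj(1) + 2*(0)*conj(-1) + 2*(1)*conj(1) + 2*(3)*conj(-1) + 6*(0)*conj(-1) + 6*(0)*conj(1)]
      = (1/24)[(4) + (4) + (-6) + (2) + (0) + (2) + (-6) + (0) + (0)] = 0/24 = 0
  <chi_5*chi_5, chi_5> = (1/24)[1*(4)*conj(2) + 1*(4)*conj(-2) + 2*(3)*conj(sqrt(3)) + 2*(1)*conj(1) + 2*(0)*conj(0) + 2*(1)*conj(-1) + 2*(3)*conj(-sqrt(3)) + 6*(0)*conj(0) + 6*(0)*conj(0)]
      = (1/24)[(8) + (-8) + (6*sqrt(3)) + (2) + (0) + (-2) + (-6*sqrt(3)) + (0) + (0)] = 0/24 = 0
  <chi_5*chi_5, chi_6> = (1/24)[1*(4)*conj(2) + 1*(4)*conj(2) + 2*(3)*conj(1) + 2*(1)*conj(-1) + 2*(0)*conj(-2) + 2*(1)*conj(-1) + 2*(3)*conj(1) + 6*(0)*conj(0) + 6*(0)*conj(0)]
      = (1/24)[(8) + (8) + (6) + (-2) + (0) + (-2) + (6) + (0) + (0)] = 24/24 = 1
  <chi_5*chi_5, chi_7> = (1/24)[1*(4)*conj(2) + 1*(4)*conj(-2) + 2*(3)*conj(0) + 2*(1)*conj(-2) + 2*(0)*conj(0) + 2*(1)*conj(2) + 2*(3)*conj(0) + 6*(0)*conj(0) + 6*(0)*conj(0)]
      = (1/24)[(8) + (-8) + (0) + (-4) + (0) + (4) + (0) + (0) + (0)] = 0/24 = 0
  <chi_5*chi_5, chi_8> = (1/24)[1*(4)*conj(2) + 1*(4)*conj(2) + 2*(3)*conj(-1) + 2*(1)*conj(-1) + 2*(0)*conj(2) + 2*(1)*conj(-1) + 2*(3)*conj(-1) + 6*(0)*conj(0) + 6*(0)*conj(0)]
      = (1/24)[(8) + (8) + (-6) + (-2) + (0) + (-2) + (-6) + (0) + (0)] = 0/24 = 0
  <chi_5*chi_5, chi_9> = (1/24)[1*(4)*conj(2) + 1*(4)*conj(-2) + 2*(3)*conj(-sqrt(3)) + 2*(1)*conj(1) + 2*(0)*conj(0) + 2*(1)*conj(-1) + 2*(3)*conj(sqrt(3)) + 6*(0)*conj(0) + 6*(0)*conj(0)]
      = (1/24)[(8) + (-8) + (-6*sqrt(3)) + (2) + (0) + (-2) + (6*sqrt(3)) + (0) + (0)] = 0/24 = 0
Hence the multiplicities are chi_1: 1, chi_2: 1, chi_6: 1. Dimension check: dim(chi_5)*dim(chi_5) = 2*2 = 4 and sum (mult * dim) = 1*1 + 1*1 + 1*2 = 4.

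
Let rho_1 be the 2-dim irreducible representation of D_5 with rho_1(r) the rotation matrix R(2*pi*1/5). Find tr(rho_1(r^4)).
chi_{rho_1}(r^4) = 2*cos(2*pi*1*4/5) = -1/2 + sqrt(5)/2

Argument: rho_1(r^4) is rotation by angle 2*pi*1*4/5, whose trace is 2*cos(2*pi*1*4/5) = -1/2 + sqrt(5)/2.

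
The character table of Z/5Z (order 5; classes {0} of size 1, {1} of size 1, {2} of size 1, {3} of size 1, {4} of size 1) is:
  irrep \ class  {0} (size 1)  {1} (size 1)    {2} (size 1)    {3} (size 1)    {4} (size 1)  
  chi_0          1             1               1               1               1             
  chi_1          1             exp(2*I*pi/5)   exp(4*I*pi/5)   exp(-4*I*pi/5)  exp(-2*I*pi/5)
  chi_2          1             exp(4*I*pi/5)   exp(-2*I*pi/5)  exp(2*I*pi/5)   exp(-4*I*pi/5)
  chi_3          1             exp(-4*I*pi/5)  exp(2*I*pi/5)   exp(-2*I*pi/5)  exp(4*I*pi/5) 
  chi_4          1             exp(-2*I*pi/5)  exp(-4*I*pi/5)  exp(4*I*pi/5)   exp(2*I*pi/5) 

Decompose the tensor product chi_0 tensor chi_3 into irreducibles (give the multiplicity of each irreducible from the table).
chi_0 tensor chi_3 = chi_3 (all other irreducibles have multiplicity 0).

Derivation: The character of a tensor product is the pointwise product (chi_0 * chi_3)(C) = chi_0(C) * chi_3(C):
  {0}: (1)*(1), {1}: (1)*(exp(-4*I*pi/5)), {2}: (1)*(exp(2*I*pi/5)), {3}: (1)*(exp(-2*I*pi/5)), {4}: (1)*(exp(4*I*pi/5))
so (chi_0 * chi_3) takes values
  {0} -> 1, {1} -> exp(-4*I*pi/5), {2} -> exp(2*I*pi/5), {3} -> exp(-2*I*pi/5), {4} -> exp(4*I*pi/5).
Now take the inner product of this character with each irreducible chi from the table, <chi_0*chi_3, chi> = (1/5) sum_C |C| (chi_0*chi_3)(C) conj(chi(C)):
  <chi_0*chi_3, chi_0> = (1/5)[1*(1)*conj(1) + 1*(exp(-4*I*pi/5))*conj(1) + 1*(exp(2*I*pi/5))*conj(1) + 1*(exp(-2*I*pi/5))*conj(1) + 1*(exp(4*I*pi/5))*conj(1)]
      = (1/5)[(1) + (exp(-4*I*pi/5)) + (exp(2*I*pi/5)) + (exp(-2*I*pi/5)) + (exp(4*I*pi/5))] = 0/5 = 0
  <chi_0*chi_3, chi_1> = (1/5)[1*(1)*conj(1) + 1*(exp(-4*I*pi/5))*conj(exp(2*I*pi/5)) + 1*(exp(2*I*pi/5))*conj(exp(4*I*pi/5)) + 1*(exp(-2*I*pi/5))*conj(exp(-4*I*pi/5)) + 1*(exp(4*I*pi/5))*conj(exp(-2*I*pi/5))]
      = (1/5)[(1) + (exp(4*I*pi/5)) + (exp(-2*I*pi/5)) + (exp(2*I*pi/5)) + (exp(-4*I*pi/5))] = 0/5 = 0
  <chi_0*chi_3, chi_2> = (1/5)[1*(1)*conj(1) + 1*(exp(-4*I*pi/5))*conj(exp(4*I*pi/5)) + 1*(exp(2*I*pi/5))*conj(exp(-2*I*pi/5)) + 1*(exp(-2*I*pi/5))*conj(exp(2*I*pi/5)) + 1*(exp(4*I*pi/5))*conj(exp(-4*I*pi/5))]
      = (1/5)[(1) + (exp(2*I*pi/5)) + (exp(4*I*pi/5)) + (exp(-4*I*pi/5)) + (exp(-2*I*pi/5))] = 0/5 = 0
  <chi_0*chi_3, chi_3> = (1/5)[1*(1)*conj(1) + 1*(exp(-4*I*pi/5))*conj(exp(-4*I*pi/5)) + 1*(exp(2*I*pi/5))*conj(exp(2*I*pi/5)) + 1*(exp(-2*I*pi/5))*conj(exp(-2*I*pi/5)) + 1*(exp(4*I*pi/5))*conj(exp(4*I*pi/5))]
      = (1/5)[(1) + (1) + (1) + (1) + (1)] = 5/5 = 1
  <chi_0*chi_3, chi_4> = (1/5)[1*(1)*conj(1) + 1*(exp(-4*I*pi/5))*conj(exp(-2*I*pi/5)) + 1*(exp(2*I*pi/5))*conj(exp(-4*I*pi/5)) + 1*(exp(-2*I*pi/5))*conj(exp(4*I*pi/5)) + 1*(exp(4*I*pi/5))*conj(exp(2*I*pi/5))]
      = (1/5)[(1) + (exp(-2*I*pi/5)) + (exp(-4*I*pi/5)) + (exp(4*I*pi/5)) + (exp(2*I*pi/5))] = 0/5 = 0
(Exp terms are combined using exp(i*s)*conj(exp(i*t)) = exp(i*(s-t)), and sums of them are collapsed using the identity that for every m > 1 the m distinct m-th roots of unity sum to 0, e.g. 1 + exp(2*I*pi/3) + exp(-2*I*pi/3) = 0.)
Hence the multiplicities are chi_3: 1. Dimension check: dim(chi_0)*dim(chi_3) = 1*1 = 1 and sum (mult * dim) = 1*1 = 1.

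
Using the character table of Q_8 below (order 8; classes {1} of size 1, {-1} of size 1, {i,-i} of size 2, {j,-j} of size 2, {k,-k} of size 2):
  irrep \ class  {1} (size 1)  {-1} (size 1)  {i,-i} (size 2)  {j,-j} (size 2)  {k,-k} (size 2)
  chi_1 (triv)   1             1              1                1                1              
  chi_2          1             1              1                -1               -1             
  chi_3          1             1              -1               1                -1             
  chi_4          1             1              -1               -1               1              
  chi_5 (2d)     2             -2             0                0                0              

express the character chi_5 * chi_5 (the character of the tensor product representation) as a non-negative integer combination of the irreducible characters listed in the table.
chi_5 tensor chi_5 = chi_1 + chi_2 + chi_3 + chi_4 (all other irreducibles have multiplicity 0).

The character of a tensor product is the pointwise product (chi_5 * chi_5)(C) = chi_5(C) * chi_5(C):
  {1}: (2)*(2), {-1}: (-2)*(-2), {i,-i}: (0)*(0), {j,-j}: (0)*(0), {k,-k}: (0)*(0)
so (chi_5 * chi_5) takes values
  {1} -> 4, {-1} -> 4, {i,-i} -> 0, {j,-j} -> 0, {k,-k} -> 0.
Now take the inner product of this character with each irreducible chi from the table, <chi_5*chi_5, chi> = (1/8) sum_C |C| (chi_5*chi_5)(C) conj(chi(C)):
  <chi_5*chi_5, chi_1> = (1/8)[1*(4)*conj(1) + 1*(4)*conj(1) + 2*(0)*conj(1) + 2*(0)*conj(1) + 2*(0)*conj(1)]
      = (1/8)[(4) + (4) + (0) + (0) + (0)] = 8/8 = 1
  <chi_5*chi_5, chi_2> = (1/8)[1*(4)*conj(1) + 1*(4)*conj(1) + 2*(0)*conj(1) + 2*(0)*conj(-1) + 2*(0)*conj(-1)]
      = (1/8)[(4) + (4) + (0) + (0) + (0)] = 8/8 = 1
  <chi_5*chi_5, chi_3> = (1/8)[1*(4)*conj(1) + 1*(4)*conj(1) + 2*(0)*conj(-1) + 2*(0)*conj(1) + 2*(0)*conj(-1)]
      = (1/8)[(4) + (4) + (0) + (0) + (0)] = 8/8 = 1
  <chi_5*chi_5, chi_4> = (1/8)[1*(4)*conj(1) + 1*(4)*conj(1) + 2*(0)*conj(-1) + 2*(0)*conj(-1) + 2*(0)*conj(1)]
      = (1/8)[(4) + (4) + (0) + (0) + (0)] = 8/8 = 1
  <chi_5*chi_5, chi_5> = (1/8)[1*(4)*conj(2) + 1*(4)*conj(-2) + 2*(0)*conj(0) + 2*(0)*conj(0) + 2*(0)*conj(0)]
      = (1/8)[(8) + (-8) + (0) + (0) + (0)] = 0/8 = 0
Hence the multiplicities are chi_1: 1, chi_2: 1, chi_3: 1, chi_4: 1. Dimension check: dim(chi_5)*dim(chi_5) = 2*2 = 4 and sum (mult * dim) = 1*1 + 1*1 + 1*1 + 1*1 = 4.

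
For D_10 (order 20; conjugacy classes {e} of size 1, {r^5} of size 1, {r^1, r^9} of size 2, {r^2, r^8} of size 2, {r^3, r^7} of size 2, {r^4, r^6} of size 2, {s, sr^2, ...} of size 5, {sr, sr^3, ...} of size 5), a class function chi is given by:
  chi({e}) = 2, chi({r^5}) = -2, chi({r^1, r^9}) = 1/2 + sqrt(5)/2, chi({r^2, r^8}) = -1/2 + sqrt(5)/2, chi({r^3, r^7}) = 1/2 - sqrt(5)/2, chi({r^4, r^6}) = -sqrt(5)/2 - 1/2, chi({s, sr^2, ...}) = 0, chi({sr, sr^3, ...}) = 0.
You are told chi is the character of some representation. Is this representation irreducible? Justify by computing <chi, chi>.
Irreducible: <chi, chi> = 1.

Details: <chi, chi> = (1/|G|) sum_C |C| * |chi(C)|^2 = (1/20)[1*|2|^2 + 1*|-2|^2 + 2*|1/2 + sqrt(5)/2|^2 + 2*|-1/2 + sqrt(5)/2|^2 + 2*|1/2 - sqrt(5)/2|^2 + 2*|-sqrt(5)/2 - 1/2|^2 + 5*|0|^2 + 5*|0|^2]
  = (1/20)[(4) + (4) + (sqrt(5) + 3) + (3 - sqrt(5)) + (3 - sqrt(5)) + (sqrt(5) + 3) + (0) + (0)] = 20/20 = 1.
A character is irreducible iff <chi, chi> = 1, so this representation is irreducible.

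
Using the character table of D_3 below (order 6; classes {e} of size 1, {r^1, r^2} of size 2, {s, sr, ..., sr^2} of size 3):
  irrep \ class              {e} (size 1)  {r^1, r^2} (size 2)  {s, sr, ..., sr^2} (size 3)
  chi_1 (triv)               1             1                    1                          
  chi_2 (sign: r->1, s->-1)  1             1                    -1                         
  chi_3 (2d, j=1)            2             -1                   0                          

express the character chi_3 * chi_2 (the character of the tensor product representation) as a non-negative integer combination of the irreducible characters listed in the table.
chi_3 tensor chi_2 = chi_3 (all other irreducibles have multiplicity 0).

The character of a tensor product is the pointwise product (chi_3 * chi_2)(C) = chi_3(C) * chi_2(C):
  {e}: (2)*(1), {r^1, r^2}: (-1)*(1), {s, sr, ..., sr^2}: (0)*(-1)
so (chi_3 * chi_2) takes values
  {e} -> 2, {r^1, r^2} -> -1, {s, sr, ..., sr^2} -> 0.
Now take the inner product of this character with each irreducible chi from the table, <chi_3*chi_2, chi> = (1/6) sum_C |C| (chi_3*chi_2)(C) conj(chi(C)):
  <chi_3*chi_2, chi_1> = (1/6)[1*(2)*conj(1) + 2*(-1)*conj(1) + 3*(0)*conj(1)]
      = (1/6)[(2) + (-2) + (0)] = 0/6 = 0
  <chi_3*chi_2, chi_2> = (1/6)[1*(2)*conj(1) + 2*(-1)*conj(1) + 3*(0)*conj(-1)]
      = (1/6)[(2) + (-2) + (0)] = 0/6 = 0
  <chi_3*chi_2, chi_3> = (1/6)[1*(2)*conj(2) + 2*(-1)*conj(-1) + 3*(0)*conj(0)]
      = (1/6)[(4) + (2) + (0)] = 6/6 = 1
Hence the multiplicities are chi_3: 1. Dimension check: dim(chi_3)*dim(chi_2) = 2*1 = 2 and sum (mult * dim) = 1*2 = 2.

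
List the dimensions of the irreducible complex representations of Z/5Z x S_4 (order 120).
Dimensions: 1, 1, 1, 1, 1, 1, 1, 1, 1, 1, 2, 2, 2, 2, 2, 3, 3, 3, 3, 3, 3, 3, 3, 3, 3

Working: There are 25 irreducibles (= number of conjugacy classes). Their dimensions d_i satisfy sum d_i^2 = |G| = 120: 1 + 1 + 1 + 1 + 1 + 1 + 1 + 1 + 1 + 1 + 4 + 4 + 4 + 4 + 4 + 9 + 9 + 9 + 9 + 9 + 9 + 9 + 9 + 9 + 9 = 120. (For the product with Z/5Z: each of the 5 1-dim characters of Z/5Z tensors with each irrep of S_4, giving 5 copies of each S_4-dimension.)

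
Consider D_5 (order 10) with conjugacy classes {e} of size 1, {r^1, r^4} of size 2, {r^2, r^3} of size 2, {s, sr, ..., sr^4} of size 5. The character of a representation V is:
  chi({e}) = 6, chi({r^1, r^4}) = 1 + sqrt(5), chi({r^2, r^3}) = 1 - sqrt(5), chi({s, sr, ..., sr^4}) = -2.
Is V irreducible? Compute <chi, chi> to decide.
Not irreducible (reducible): <chi, chi> = 8 > 1.

Details: <chi, chi> = (1/|G|) sum_C |C| * |chi(C)|^2 = (1/10)[1*|6|^2 + 2*|1 + sqrt(5)|^2 + 2*|1 - sqrt(5)|^2 + 5*|-2|^2]
  = (1/10)[(36) + (4*sqrt(5) + 12) + (12 - 4*sqrt(5)) + (20)] = 80/10 = 8.
A character is irreducible iff <chi, chi> = 1, so this representation is reducible.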